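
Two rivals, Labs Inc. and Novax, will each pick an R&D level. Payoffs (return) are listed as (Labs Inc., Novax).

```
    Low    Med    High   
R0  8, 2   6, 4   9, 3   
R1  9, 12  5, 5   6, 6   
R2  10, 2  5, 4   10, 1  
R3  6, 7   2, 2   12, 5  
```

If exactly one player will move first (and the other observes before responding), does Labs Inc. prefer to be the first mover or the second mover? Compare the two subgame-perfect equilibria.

If Labs Inc. leads: Novax's best replies are R0→Med, R1→Low, R2→Med, R3→Low; Labs Inc.'s induced payoffs 6, 9, 5, 6; outcome (R1, Low), payoffs (9, 12).
If Novax leads: Labs Inc.'s best replies are Low→R2, Med→R0, High→R3; Novax's induced payoffs 2, 4, 5; outcome (R3, High), payoffs (12, 5).
Labs Inc. gets 9 moving first and 12 moving second, so Labs Inc. prefers to move second.

second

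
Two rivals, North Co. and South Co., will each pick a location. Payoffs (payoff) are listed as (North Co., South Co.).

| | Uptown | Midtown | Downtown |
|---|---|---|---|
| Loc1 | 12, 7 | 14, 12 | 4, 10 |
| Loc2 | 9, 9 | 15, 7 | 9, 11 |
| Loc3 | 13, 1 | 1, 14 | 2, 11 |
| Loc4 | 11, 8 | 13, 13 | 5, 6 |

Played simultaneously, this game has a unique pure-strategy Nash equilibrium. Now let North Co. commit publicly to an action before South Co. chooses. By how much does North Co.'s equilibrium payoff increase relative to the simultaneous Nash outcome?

Work backward from South Co.'s decision.
- Loc1 → South Co. plays Midtown (best of 7, 12, 10); North Co. gets 14.
- Loc2 → South Co. plays Downtown (best of 9, 7, 11); North Co. gets 9.
- Loc3 → South Co. plays Midtown (best of 1, 14, 11); North Co. gets 1.
- Loc4 → South Co. plays Midtown (best of 8, 13, 6); North Co. gets 13.
Maximizing over 14, 9, 1, 13, North Co. chooses Loc1. Subgame-perfect outcome: (Loc1, Midtown) with payoffs (14, 12).
Under simultaneous play:
North Co.'s best replies: Uptown→Loc3; Midtown→Loc2; Downtown→Loc2.
South Co.'s best replies: Loc1→Midtown; Loc2→Downtown; Loc3→Midtown; Loc4→Midtown.
Only (Loc2, Downtown) has each player best-responding; Nash payoffs (9, 11).
North Co.'s commitment gain: 14 − 9 = 5.

5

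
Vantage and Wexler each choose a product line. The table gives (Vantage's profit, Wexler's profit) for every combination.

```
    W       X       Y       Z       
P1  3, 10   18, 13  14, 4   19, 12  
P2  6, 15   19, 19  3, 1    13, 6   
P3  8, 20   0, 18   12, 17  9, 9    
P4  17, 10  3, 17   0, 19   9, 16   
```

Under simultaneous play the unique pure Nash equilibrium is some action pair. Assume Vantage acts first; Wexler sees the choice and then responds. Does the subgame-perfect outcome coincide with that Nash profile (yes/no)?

Solve by backward induction (Vantage leads).
- P1 → Wexler plays X (best of 10, 13, 4, 12); Vantage gets 18.
- P2 → Wexler plays X (best of 15, 19, 1, 6); Vantage gets 19.
- P3 → Wexler plays W (best of 20, 18, 17, 9); Vantage gets 8.
- P4 → Wexler plays Y (best of 10, 17, 19, 16); Vantage gets 0.
Among 18, 19, 8, 0, the best is 19 at P2. Subgame-perfect outcome: (P2, X) with payoffs (19, 19).
For the simultaneous game, intersect best replies.
Vantage's best replies: W→P4; X→P2; Y→P1; Z→P1.
Wexler's best replies: P1→X; P2→X; P3→W; P4→Y.
The unique mutual best reply is (P2, X), giving (19, 19).
Sequential outcome (P2, X) coincides with the Nash profile (P2, X).

yes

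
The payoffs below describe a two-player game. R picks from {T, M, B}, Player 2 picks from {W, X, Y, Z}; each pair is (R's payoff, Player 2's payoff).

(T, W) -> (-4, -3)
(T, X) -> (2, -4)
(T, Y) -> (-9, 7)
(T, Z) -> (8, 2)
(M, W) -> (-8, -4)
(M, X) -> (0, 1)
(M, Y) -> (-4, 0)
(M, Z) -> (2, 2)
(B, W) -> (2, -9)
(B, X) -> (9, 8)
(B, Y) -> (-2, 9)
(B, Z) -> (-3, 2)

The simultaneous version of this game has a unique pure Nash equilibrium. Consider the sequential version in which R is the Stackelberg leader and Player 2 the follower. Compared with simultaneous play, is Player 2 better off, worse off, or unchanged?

worse off

Work backward from Player 2's decision.
- T: BR = Y, leader payoff -9.
- M: BR = Z, leader payoff 2.
- B: BR = Y, leader payoff -2.
Maximizing over -9, 2, -2, R chooses M. Subgame-perfect outcome: (M, Z) with payoffs (2, 2).
Now find the simultaneous Nash equilibrium.
R's best replies: W→B; X→B; Y→B; Z→T.
Player 2's best replies: T→Y; M→Z; B→Y.
The unique mutual best reply is (B, Y), giving (-2, 9).
Player 2 earns 2 sequentially versus 9 at the Nash outcome: worse off.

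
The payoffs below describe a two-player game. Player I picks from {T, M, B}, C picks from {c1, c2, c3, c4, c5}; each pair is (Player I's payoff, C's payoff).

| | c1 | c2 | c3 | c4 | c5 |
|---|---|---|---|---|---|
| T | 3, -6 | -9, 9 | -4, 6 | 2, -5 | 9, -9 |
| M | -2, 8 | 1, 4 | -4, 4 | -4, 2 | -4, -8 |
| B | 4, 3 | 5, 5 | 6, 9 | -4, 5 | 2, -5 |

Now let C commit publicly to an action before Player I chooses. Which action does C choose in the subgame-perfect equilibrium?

c3

Solve by backward induction (C leads).
- c1 → Player I plays B (best of 3, -2, 4); C gets 3.
- c2 → Player I plays B (best of -9, 1, 5); C gets 5.
- c3 → Player I plays B (best of -4, -4, 6); C gets 9.
- c4 → Player I plays T (best of 2, -4, -4); C gets -5.
- c5 → Player I plays T (best of 9, -4, 2); C gets -9.
Maximizing over 3, 5, 9, -5, -9, C chooses c3. Subgame-perfect outcome: (B, c3) with payoffs (6, 9).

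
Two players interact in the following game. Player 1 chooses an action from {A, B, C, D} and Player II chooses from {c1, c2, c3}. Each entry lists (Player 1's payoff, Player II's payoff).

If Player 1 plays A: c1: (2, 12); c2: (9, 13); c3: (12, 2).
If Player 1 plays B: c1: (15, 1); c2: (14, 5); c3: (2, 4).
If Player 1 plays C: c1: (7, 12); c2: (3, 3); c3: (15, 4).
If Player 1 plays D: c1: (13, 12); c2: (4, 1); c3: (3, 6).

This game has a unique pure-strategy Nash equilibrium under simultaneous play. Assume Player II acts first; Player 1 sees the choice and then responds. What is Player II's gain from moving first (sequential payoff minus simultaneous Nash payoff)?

0

Work backward from Player 1's decision.
- c1: Player 1 compares 2, 15, 7, 13 and picks B; Player II would get 1.
- c2: Player 1 compares 9, 14, 3, 4 and picks B; Player II would get 5.
- c3: Player 1 compares 12, 2, 15, 3 and picks C; Player II would get 4.
Player II's induced payoffs are 1, 5, 4, so Player II commits to c2. Subgame-perfect outcome: (B, c2) with payoffs (14, 5).
Now find the simultaneous Nash equilibrium.
Player 1's best replies: c1→B; c2→B; c3→C.
Player II's best replies: A→c2; B→c2; C→c1; D→c1.
The unique mutual best reply is (B, c2), giving (14, 5).
Player II's commitment gain: 5 − 5 = 0.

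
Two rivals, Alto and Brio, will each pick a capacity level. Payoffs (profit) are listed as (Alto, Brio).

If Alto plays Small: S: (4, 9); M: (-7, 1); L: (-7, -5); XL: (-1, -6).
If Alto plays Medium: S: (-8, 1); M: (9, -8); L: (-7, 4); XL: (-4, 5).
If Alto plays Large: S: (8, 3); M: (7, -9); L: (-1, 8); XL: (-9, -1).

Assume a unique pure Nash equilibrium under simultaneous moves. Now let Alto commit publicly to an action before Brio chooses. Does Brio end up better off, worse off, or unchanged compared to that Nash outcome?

Solve by backward induction (Alto leads).
- Small: BR = S, leader payoff 4.
- Medium: BR = XL, leader payoff -4.
- Large: BR = L, leader payoff -1.
Alto's induced payoffs are 4, -4, -1, so Alto commits to Small. Subgame-perfect outcome: (Small, S) with payoffs (4, 9).
Now find the simultaneous Nash equilibrium.
Alto's best replies: S→Large; M→Medium; L→Large; XL→Small.
Brio's best replies: Small→S; Medium→XL; Large→L.
Only (Large, L) has each player best-responding; Nash payoffs (-1, 8).
Brio earns 9 sequentially versus 8 at the Nash outcome: better off.

better off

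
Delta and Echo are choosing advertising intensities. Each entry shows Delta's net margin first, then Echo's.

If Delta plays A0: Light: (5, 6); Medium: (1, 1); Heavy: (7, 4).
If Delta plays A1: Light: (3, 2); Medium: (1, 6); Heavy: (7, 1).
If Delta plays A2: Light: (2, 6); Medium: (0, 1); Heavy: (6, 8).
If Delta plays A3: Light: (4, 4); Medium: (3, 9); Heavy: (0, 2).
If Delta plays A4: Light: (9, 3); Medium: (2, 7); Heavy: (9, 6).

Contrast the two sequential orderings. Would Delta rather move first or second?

first

If Delta leads: Echo's best replies are A0→Light, A1→Medium, A2→Heavy, A3→Medium, A4→Medium; Delta's induced payoffs 5, 1, 6, 3, 2; outcome (A2, Heavy), payoffs (6, 8).
If Echo leads: Delta's best replies are Light→A4, Medium→A3, Heavy→A4; Echo's induced payoffs 3, 9, 6; outcome (A3, Medium), payoffs (3, 9).
Delta gets 6 moving first and 3 moving second, so Delta prefers to move first.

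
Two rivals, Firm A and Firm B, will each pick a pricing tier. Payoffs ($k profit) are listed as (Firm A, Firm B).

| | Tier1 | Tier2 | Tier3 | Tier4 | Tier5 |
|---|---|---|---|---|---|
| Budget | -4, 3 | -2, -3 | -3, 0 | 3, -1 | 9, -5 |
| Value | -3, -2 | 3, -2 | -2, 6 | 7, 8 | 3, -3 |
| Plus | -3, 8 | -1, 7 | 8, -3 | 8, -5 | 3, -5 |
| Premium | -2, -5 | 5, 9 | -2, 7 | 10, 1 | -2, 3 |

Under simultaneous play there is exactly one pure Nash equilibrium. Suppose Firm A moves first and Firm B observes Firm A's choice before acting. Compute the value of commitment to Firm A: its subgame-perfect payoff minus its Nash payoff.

Firm B best-responds to each possible Firm A move:
- Budget → Firm B plays Tier1 (best of 3, -3, 0, -1, -5); Firm A gets -4.
- Value → Firm B plays Tier4 (best of -2, -2, 6, 8, -3); Firm A gets 7.
- Plus → Firm B plays Tier1 (best of 8, 7, -3, -5, -5); Firm A gets -3.
- Premium → Firm B plays Tier2 (best of -5, 9, 7, 1, 3); Firm A gets 5.
Among -4, 7, -3, 5, the best is 7 at Value. Subgame-perfect outcome: (Value, Tier4) with payoffs (7, 8).
Under simultaneous play:
Firm A's best replies: Tier1→Premium; Tier2→Premium; Tier3→Plus; Tier4→Premium; Tier5→Budget.
Firm B's best replies: Budget→Tier1; Value→Tier4; Plus→Tier1; Premium→Tier2.
The unique mutual best reply is (Premium, Tier2), giving (5, 9).
Firm A's commitment gain: 7 − 5 = 2.

2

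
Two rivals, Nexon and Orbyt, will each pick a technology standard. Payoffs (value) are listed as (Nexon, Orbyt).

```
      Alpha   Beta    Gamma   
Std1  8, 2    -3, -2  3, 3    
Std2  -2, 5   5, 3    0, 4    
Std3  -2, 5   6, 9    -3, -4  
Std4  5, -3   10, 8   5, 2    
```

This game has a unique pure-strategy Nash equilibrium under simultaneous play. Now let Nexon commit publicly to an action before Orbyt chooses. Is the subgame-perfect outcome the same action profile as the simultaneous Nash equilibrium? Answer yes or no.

yes

Solve by backward induction (Nexon leads).
- Std1 → Orbyt plays Gamma (best of 2, -2, 3); Nexon gets 3.
- Std2 → Orbyt plays Alpha (best of 5, 3, 4); Nexon gets -2.
- Std3 → Orbyt plays Beta (best of 5, 9, -4); Nexon gets 6.
- Std4 → Orbyt plays Beta (best of -3, 8, 2); Nexon gets 10.
Among 3, -2, 6, 10, the best is 10 at Std4. Subgame-perfect outcome: (Std4, Beta) with payoffs (10, 8).
For the simultaneous game, intersect best replies.
Nexon's best replies: Alpha→Std1; Beta→Std4; Gamma→Std4.
Orbyt's best replies: Std1→Gamma; Std2→Alpha; Std3→Beta; Std4→Beta.
The unique mutual best reply is (Std4, Beta), giving (10, 8).
Sequential outcome (Std4, Beta) coincides with the Nash profile (Std4, Beta).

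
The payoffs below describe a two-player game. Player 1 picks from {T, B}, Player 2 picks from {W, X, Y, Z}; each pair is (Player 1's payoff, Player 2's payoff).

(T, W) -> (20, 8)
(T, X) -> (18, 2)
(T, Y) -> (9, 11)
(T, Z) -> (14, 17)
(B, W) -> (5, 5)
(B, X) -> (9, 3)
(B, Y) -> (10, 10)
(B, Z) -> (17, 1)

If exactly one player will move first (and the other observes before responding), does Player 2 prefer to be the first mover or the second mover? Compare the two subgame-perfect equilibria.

If Player 1 leads: Player 2's best replies are T→Z, B→Y; Player 1's induced payoffs 14, 10; outcome (T, Z), payoffs (14, 17).
If Player 2 leads: Player 1's best replies are W→T, X→T, Y→B, Z→B; Player 2's induced payoffs 8, 2, 10, 1; outcome (B, Y), payoffs (10, 10).
Player 2 gets 10 moving first and 17 moving second, so Player 2 prefers to move second.

second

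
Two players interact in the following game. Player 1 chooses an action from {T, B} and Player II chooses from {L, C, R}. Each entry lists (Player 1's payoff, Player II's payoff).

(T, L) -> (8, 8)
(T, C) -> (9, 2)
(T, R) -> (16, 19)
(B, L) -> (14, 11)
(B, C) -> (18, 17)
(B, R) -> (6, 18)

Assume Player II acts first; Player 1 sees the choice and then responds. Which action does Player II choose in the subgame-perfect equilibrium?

Solve by backward induction (Player II leads).
- L → Player 1 plays B (best of 8, 14); Player II gets 11.
- C → Player 1 plays B (best of 9, 18); Player II gets 17.
- R → Player 1 plays T (best of 16, 6); Player II gets 19.
Maximizing over 11, 17, 19, Player II chooses R. Subgame-perfect outcome: (T, R) with payoffs (16, 19).

R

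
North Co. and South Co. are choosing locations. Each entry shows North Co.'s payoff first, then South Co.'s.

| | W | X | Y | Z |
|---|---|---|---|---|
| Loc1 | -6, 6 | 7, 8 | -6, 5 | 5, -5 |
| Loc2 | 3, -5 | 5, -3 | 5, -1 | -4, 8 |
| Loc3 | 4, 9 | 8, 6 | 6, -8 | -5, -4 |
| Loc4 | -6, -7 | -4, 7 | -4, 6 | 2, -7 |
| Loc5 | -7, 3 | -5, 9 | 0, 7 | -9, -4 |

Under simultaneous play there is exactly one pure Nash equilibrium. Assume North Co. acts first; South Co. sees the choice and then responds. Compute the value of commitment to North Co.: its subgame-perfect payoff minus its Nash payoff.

South Co. best-responds to each possible North Co. move:
- Loc1: BR = X, leader payoff 7.
- Loc2: BR = Z, leader payoff -4.
- Loc3: BR = W, leader payoff 4.
- Loc4: BR = X, leader payoff -4.
- Loc5: BR = X, leader payoff -5.
Maximizing over 7, -4, 4, -4, -5, North Co. chooses Loc1. Subgame-perfect outcome: (Loc1, X) with payoffs (7, 8).
Now find the simultaneous Nash equilibrium.
North Co.'s best replies: W→Loc3; X→Loc3; Y→Loc3; Z→Loc1.
South Co.'s best replies: Loc1→X; Loc2→Z; Loc3→W; Loc4→X; Loc5→X.
Only (Loc3, W) has each player best-responding; Nash payoffs (4, 9).
North Co.'s commitment gain: 7 − 4 = 3.

3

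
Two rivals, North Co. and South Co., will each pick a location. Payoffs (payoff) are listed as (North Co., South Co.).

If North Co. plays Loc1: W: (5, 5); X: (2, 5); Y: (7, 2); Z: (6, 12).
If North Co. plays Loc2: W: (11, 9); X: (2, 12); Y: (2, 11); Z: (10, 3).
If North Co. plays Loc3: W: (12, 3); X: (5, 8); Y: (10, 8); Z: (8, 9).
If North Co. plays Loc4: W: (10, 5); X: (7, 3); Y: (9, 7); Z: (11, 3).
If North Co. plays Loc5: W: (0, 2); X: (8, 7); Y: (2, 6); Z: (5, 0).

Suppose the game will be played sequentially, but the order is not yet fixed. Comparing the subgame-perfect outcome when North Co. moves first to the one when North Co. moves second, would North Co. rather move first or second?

If North Co. leads: South Co.'s best replies are Loc1→Z, Loc2→X, Loc3→Z, Loc4→Y, Loc5→X; North Co.'s induced payoffs 6, 2, 8, 9, 8; outcome (Loc4, Y), payoffs (9, 7).
If South Co. leads: North Co.'s best replies are W→Loc3, X→Loc5, Y→Loc3, Z→Loc4; South Co.'s induced payoffs 3, 7, 8, 3; outcome (Loc3, Y), payoffs (10, 8).
North Co. gets 9 moving first and 10 moving second, so North Co. prefers to move second.

second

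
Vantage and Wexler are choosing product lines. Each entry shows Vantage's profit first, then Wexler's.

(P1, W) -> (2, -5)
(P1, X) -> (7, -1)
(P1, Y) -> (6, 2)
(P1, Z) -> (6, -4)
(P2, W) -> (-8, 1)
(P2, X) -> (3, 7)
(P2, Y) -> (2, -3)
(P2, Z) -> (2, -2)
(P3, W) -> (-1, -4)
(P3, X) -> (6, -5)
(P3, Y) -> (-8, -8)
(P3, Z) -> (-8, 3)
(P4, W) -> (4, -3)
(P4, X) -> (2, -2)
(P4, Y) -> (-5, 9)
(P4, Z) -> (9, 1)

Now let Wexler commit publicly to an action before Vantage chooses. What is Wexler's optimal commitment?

Vantage best-responds to each possible Wexler move:
- W: BR = P4, leader payoff -3.
- X: BR = P1, leader payoff -1.
- Y: BR = P1, leader payoff 2.
- Z: BR = P4, leader payoff 1.
Maximizing over -3, -1, 2, 1, Wexler chooses Y. Subgame-perfect outcome: (P1, Y) with payoffs (6, 2).

Y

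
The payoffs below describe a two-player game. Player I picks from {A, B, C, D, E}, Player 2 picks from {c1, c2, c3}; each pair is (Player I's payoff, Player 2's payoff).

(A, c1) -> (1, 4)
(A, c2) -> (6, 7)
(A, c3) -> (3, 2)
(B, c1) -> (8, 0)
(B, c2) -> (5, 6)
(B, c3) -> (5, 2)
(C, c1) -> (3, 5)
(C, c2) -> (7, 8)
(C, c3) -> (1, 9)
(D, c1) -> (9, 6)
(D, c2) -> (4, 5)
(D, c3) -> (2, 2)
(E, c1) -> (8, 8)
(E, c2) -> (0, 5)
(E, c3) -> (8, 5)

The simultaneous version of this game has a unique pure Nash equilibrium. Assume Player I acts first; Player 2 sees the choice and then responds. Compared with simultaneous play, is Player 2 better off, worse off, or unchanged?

unchanged

Backward induction with Player I moving first.
- A: Player 2 compares 4, 7, 2 and picks c2; Player I would get 6.
- B: Player 2 compares 0, 6, 2 and picks c2; Player I would get 5.
- C: Player 2 compares 5, 8, 9 and picks c3; Player I would get 1.
- D: Player 2 compares 6, 5, 2 and picks c1; Player I would get 9.
- E: Player 2 compares 8, 5, 5 and picks c1; Player I would get 8.
Maximizing over 6, 5, 1, 9, 8, Player I chooses D. Subgame-perfect outcome: (D, c1) with payoffs (9, 6).
Now find the simultaneous Nash equilibrium.
Player I's best replies: c1→D; c2→C; c3→E.
Player 2's best replies: A→c2; B→c2; C→c3; D→c1; E→c1.
Only (D, c1) has each player best-responding; Nash payoffs (9, 6).
Player 2 earns 6 sequentially versus 6 at the Nash outcome: unchanged.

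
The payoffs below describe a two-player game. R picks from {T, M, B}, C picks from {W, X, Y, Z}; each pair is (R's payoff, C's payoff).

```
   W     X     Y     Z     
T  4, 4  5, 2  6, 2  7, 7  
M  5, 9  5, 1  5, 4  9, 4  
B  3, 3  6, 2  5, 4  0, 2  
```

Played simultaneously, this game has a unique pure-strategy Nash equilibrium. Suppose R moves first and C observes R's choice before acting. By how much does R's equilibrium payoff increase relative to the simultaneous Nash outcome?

Solve by backward induction (R leads).
- T: C compares 4, 2, 2, 7 and picks Z; R would get 7.
- M: C compares 9, 1, 4, 4 and picks W; R would get 5.
- B: C compares 3, 2, 4, 2 and picks Y; R would get 5.
R's induced payoffs are 7, 5, 5, so R commits to T. Subgame-perfect outcome: (T, Z) with payoffs (7, 7).
For the simultaneous game, intersect best replies.
R's best replies: W→M; X→B; Y→T; Z→M.
C's best replies: T→Z; M→W; B→Y.
Only (M, W) has each player best-responding; Nash payoffs (5, 9).
R's commitment gain: 7 − 5 = 2.

2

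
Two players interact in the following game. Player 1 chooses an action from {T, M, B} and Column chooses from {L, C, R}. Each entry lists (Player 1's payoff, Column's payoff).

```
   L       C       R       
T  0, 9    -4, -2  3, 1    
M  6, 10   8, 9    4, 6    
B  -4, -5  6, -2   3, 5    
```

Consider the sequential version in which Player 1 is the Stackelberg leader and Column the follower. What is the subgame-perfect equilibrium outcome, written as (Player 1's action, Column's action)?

(M, L)

Column best-responds to each possible Player 1 move:
- T → Column plays L (best of 9, -2, 1); Player 1 gets 0.
- M → Column plays L (best of 10, 9, 6); Player 1 gets 6.
- B → Column plays R (best of -5, -2, 5); Player 1 gets 3.
Among 0, 6, 3, the best is 6 at M. Subgame-perfect outcome: (M, L) with payoffs (6, 10).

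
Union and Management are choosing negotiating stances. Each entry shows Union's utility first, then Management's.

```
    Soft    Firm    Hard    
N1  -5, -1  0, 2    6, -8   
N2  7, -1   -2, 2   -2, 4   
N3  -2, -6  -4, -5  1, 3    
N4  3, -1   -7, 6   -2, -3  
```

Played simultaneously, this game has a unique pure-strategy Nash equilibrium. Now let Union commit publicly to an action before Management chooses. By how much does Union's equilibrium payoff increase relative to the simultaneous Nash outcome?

Solve by backward induction (Union leads).
- N1 → Management plays Firm (best of -1, 2, -8); Union gets 0.
- N2 → Management plays Hard (best of -1, 2, 4); Union gets -2.
- N3 → Management plays Hard (best of -6, -5, 3); Union gets 1.
- N4 → Management plays Firm (best of -1, 6, -3); Union gets -7.
Among 0, -2, 1, -7, the best is 1 at N3. Subgame-perfect outcome: (N3, Hard) with payoffs (1, 3).
Under simultaneous play:
Union's best replies: Soft→N2; Firm→N1; Hard→N1.
Management's best replies: N1→Firm; N2→Hard; N3→Hard; N4→Firm.
The unique mutual best reply is (N1, Firm), giving (0, 2).
Union's commitment gain: 1 − 0 = 1.

1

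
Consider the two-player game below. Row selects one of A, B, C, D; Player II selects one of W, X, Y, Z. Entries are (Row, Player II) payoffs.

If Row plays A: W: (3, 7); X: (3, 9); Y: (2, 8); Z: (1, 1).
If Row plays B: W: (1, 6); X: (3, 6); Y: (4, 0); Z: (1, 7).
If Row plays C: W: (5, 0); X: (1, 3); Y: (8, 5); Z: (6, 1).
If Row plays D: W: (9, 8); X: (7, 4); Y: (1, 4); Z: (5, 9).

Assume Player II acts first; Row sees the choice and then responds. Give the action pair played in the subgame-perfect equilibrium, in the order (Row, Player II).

Work backward from Row's decision.
- W: Row compares 3, 1, 5, 9 and picks D; Player II would get 8.
- X: Row compares 3, 3, 1, 7 and picks D; Player II would get 4.
- Y: Row compares 2, 4, 8, 1 and picks C; Player II would get 5.
- Z: Row compares 1, 1, 6, 5 and picks C; Player II would get 1.
Maximizing over 8, 4, 5, 1, Player II chooses W. Subgame-perfect outcome: (D, W) with payoffs (9, 8).

(D, W)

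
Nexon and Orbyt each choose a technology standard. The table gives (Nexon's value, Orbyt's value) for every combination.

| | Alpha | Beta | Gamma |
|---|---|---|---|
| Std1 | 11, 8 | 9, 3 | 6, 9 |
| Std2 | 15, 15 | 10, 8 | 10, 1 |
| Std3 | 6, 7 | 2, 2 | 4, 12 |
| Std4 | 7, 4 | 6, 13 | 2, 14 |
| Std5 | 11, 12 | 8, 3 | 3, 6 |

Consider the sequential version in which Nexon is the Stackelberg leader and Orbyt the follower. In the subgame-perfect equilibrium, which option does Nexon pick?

Std2

Solve by backward induction (Nexon leads).
- Std1 → Orbyt plays Gamma (best of 8, 3, 9); Nexon gets 6.
- Std2 → Orbyt plays Alpha (best of 15, 8, 1); Nexon gets 15.
- Std3 → Orbyt plays Gamma (best of 7, 2, 12); Nexon gets 4.
- Std4 → Orbyt plays Gamma (best of 4, 13, 14); Nexon gets 2.
- Std5 → Orbyt plays Alpha (best of 12, 3, 6); Nexon gets 11.
Maximizing over 6, 15, 4, 2, 11, Nexon chooses Std2. Subgame-perfect outcome: (Std2, Alpha) with payoffs (15, 15).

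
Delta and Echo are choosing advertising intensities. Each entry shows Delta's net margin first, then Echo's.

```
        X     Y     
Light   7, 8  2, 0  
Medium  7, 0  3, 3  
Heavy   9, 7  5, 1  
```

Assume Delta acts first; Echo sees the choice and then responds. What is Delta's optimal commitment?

Heavy

Solve by backward induction (Delta leads).
- Light: BR = X, leader payoff 7.
- Medium: BR = Y, leader payoff 3.
- Heavy: BR = X, leader payoff 9.
Among 7, 3, 9, the best is 9 at Heavy. Subgame-perfect outcome: (Heavy, X) with payoffs (9, 7).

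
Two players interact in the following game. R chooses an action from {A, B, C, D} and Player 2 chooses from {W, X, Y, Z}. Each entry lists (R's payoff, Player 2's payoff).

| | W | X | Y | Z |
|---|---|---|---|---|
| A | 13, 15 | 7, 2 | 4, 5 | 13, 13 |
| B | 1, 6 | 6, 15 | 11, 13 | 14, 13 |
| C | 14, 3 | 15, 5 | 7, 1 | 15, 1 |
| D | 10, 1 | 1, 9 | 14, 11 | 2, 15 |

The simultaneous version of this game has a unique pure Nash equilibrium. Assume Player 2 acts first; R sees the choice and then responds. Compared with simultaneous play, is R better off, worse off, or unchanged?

worse off

Work backward from R's decision.
- W: BR = C, leader payoff 3.
- X: BR = C, leader payoff 5.
- Y: BR = D, leader payoff 11.
- Z: BR = C, leader payoff 1.
Maximizing over 3, 5, 11, 1, Player 2 chooses Y. Subgame-perfect outcome: (D, Y) with payoffs (14, 11).
Now find the simultaneous Nash equilibrium.
R's best replies: W→C; X→C; Y→D; Z→C.
Player 2's best replies: A→W; B→X; C→X; D→Z.
Only (C, X) has each player best-responding; Nash payoffs (15, 5).
R earns 14 sequentially versus 15 at the Nash outcome: worse off.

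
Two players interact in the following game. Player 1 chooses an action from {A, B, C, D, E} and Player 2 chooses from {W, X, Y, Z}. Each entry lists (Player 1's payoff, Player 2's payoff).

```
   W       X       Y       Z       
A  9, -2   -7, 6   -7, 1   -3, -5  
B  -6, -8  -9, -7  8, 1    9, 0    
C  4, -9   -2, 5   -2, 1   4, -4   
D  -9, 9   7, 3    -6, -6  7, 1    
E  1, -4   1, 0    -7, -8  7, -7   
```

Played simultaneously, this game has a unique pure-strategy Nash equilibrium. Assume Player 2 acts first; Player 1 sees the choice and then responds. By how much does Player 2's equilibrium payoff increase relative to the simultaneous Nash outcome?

Solve by backward induction (Player 2 leads).
- W: Player 1 compares 9, -6, 4, -9, 1 and picks A; Player 2 would get -2.
- X: Player 1 compares -7, -9, -2, 7, 1 and picks D; Player 2 would get 3.
- Y: Player 1 compares -7, 8, -2, -6, -7 and picks B; Player 2 would get 1.
- Z: Player 1 compares -3, 9, 4, 7, 7 and picks B; Player 2 would get 0.
Among -2, 3, 1, 0, the best is 3 at X. Subgame-perfect outcome: (D, X) with payoffs (7, 3).
For the simultaneous game, intersect best replies.
Player 1's best replies: W→A; X→D; Y→B; Z→B.
Player 2's best replies: A→X; B→Y; C→X; D→W; E→X.
Only (B, Y) has each player best-responding; Nash payoffs (8, 1).
Player 2's commitment gain: 3 − 1 = 2.

2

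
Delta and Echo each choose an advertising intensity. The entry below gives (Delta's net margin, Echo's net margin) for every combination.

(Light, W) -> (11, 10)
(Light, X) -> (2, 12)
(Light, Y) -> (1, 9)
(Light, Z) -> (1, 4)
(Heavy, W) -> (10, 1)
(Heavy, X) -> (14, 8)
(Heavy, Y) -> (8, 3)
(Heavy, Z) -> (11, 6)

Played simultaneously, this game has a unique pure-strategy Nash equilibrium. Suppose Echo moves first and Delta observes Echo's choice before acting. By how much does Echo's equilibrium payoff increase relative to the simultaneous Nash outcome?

2

Solve by backward induction (Echo leads).
- W → Delta plays Light (best of 11, 10); Echo gets 10.
- X → Delta plays Heavy (best of 2, 14); Echo gets 8.
- Y → Delta plays Heavy (best of 1, 8); Echo gets 3.
- Z → Delta plays Heavy (best of 1, 11); Echo gets 6.
Maximizing over 10, 8, 3, 6, Echo chooses W. Subgame-perfect outcome: (Light, W) with payoffs (11, 10).
Now find the simultaneous Nash equilibrium.
Delta's best replies: W→Light; X→Heavy; Y→Heavy; Z→Heavy.
Echo's best replies: Light→X; Heavy→X.
The unique mutual best reply is (Heavy, X), giving (14, 8).
Echo's commitment gain: 10 − 8 = 2.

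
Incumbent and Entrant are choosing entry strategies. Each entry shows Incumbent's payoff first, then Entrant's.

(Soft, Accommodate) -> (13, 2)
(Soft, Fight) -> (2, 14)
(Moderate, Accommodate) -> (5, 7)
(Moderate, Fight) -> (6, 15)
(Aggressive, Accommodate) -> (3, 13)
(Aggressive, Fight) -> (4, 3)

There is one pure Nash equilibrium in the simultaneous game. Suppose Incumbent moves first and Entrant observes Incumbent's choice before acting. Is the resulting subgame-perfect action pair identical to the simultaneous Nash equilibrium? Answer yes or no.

Solve by backward induction (Incumbent leads).
- Soft → Entrant plays Fight (best of 2, 14); Incumbent gets 2.
- Moderate → Entrant plays Fight (best of 7, 15); Incumbent gets 6.
- Aggressive → Entrant plays Accommodate (best of 13, 3); Incumbent gets 3.
Maximizing over 2, 6, 3, Incumbent chooses Moderate. Subgame-perfect outcome: (Moderate, Fight) with payoffs (6, 15).
For the simultaneous game, intersect best replies.
Incumbent's best replies: Accommodate→Soft; Fight→Moderate.
Entrant's best replies: Soft→Fight; Moderate→Fight; Aggressive→Accommodate.
The unique mutual best reply is (Moderate, Fight), giving (6, 15).
Sequential outcome (Moderate, Fight) coincides with the Nash profile (Moderate, Fight).

yes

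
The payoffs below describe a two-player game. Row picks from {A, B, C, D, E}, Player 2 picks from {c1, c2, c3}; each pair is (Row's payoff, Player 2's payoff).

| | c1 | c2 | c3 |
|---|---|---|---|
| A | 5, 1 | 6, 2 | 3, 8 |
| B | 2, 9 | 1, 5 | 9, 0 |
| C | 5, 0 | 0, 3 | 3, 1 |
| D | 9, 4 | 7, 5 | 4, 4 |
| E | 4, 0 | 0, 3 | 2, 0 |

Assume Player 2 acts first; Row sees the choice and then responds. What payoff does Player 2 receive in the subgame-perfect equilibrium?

Work backward from Row's decision.
- c1: Row compares 5, 2, 5, 9, 4 and picks D; Player 2 would get 4.
- c2: Row compares 6, 1, 0, 7, 0 and picks D; Player 2 would get 5.
- c3: Row compares 3, 9, 3, 4, 2 and picks B; Player 2 would get 0.
Maximizing over 4, 5, 0, Player 2 chooses c2. Subgame-perfect outcome: (D, c2) with payoffs (7, 5).

5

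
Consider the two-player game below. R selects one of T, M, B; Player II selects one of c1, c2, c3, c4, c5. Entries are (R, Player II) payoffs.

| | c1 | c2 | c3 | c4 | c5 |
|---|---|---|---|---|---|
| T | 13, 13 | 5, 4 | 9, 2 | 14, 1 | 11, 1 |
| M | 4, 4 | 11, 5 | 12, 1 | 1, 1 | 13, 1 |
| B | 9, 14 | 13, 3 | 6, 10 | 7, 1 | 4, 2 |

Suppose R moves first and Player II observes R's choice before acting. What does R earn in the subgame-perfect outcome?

Work backward from Player II's decision.
- T: Player II compares 13, 4, 2, 1, 1 and picks c1; R would get 13.
- M: Player II compares 4, 5, 1, 1, 1 and picks c2; R would get 11.
- B: Player II compares 14, 3, 10, 1, 2 and picks c1; R would get 9.
R's induced payoffs are 13, 11, 9, so R commits to T. Subgame-perfect outcome: (T, c1) with payoffs (13, 13).

13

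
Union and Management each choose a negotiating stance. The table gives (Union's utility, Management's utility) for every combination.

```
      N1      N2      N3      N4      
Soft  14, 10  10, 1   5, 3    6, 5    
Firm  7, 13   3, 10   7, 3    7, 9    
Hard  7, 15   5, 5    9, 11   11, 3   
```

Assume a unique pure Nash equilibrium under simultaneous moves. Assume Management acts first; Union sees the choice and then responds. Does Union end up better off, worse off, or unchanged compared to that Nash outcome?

Work backward from Union's decision.
- N1 → Union plays Soft (best of 14, 7, 7); Management gets 10.
- N2 → Union plays Soft (best of 10, 3, 5); Management gets 1.
- N3 → Union plays Hard (best of 5, 7, 9); Management gets 11.
- N4 → Union plays Hard (best of 6, 7, 11); Management gets 3.
Maximizing over 10, 1, 11, 3, Management chooses N3. Subgame-perfect outcome: (Hard, N3) with payoffs (9, 11).
For the simultaneous game, intersect best replies.
Union's best replies: N1→Soft; N2→Soft; N3→Hard; N4→Hard.
Management's best replies: Soft→N1; Firm→N1; Hard→N1.
Only (Soft, N1) has each player best-responding; Nash payoffs (14, 10).
Union earns 9 sequentially versus 14 at the Nash outcome: worse off.

worse off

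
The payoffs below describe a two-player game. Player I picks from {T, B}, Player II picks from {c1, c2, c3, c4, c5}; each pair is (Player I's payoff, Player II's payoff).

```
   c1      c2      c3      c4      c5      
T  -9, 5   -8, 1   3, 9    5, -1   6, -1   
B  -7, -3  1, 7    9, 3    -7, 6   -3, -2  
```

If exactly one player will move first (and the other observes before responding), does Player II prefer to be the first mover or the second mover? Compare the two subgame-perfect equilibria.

If Player I leads: Player II's best replies are T→c3, B→c2; Player I's induced payoffs 3, 1; outcome (T, c3), payoffs (3, 9).
If Player II leads: Player I's best replies are c1→B, c2→B, c3→B, c4→T, c5→T; Player II's induced payoffs -3, 7, 3, -1, -1; outcome (B, c2), payoffs (1, 7).
Player II gets 7 moving first and 9 moving second, so Player II prefers to move second.

second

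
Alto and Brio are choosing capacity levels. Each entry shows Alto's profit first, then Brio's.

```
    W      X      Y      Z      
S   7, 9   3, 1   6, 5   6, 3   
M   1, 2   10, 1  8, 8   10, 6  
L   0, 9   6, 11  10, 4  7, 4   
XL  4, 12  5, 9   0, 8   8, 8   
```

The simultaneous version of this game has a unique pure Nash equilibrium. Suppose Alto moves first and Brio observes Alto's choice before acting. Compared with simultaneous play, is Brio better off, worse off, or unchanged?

Solve by backward induction (Alto leads).
- S: Brio compares 9, 1, 5, 3 and picks W; Alto would get 7.
- M: Brio compares 2, 1, 8, 6 and picks Y; Alto would get 8.
- L: Brio compares 9, 11, 4, 4 and picks X; Alto would get 6.
- XL: Brio compares 12, 9, 8, 8 and picks W; Alto would get 4.
Maximizing over 7, 8, 6, 4, Alto chooses M. Subgame-perfect outcome: (M, Y) with payoffs (8, 8).
Under simultaneous play:
Alto's best replies: W→S; X→M; Y→L; Z→M.
Brio's best replies: S→W; M→Y; L→X; XL→W.
The unique mutual best reply is (S, W), giving (7, 9).
Brio earns 8 sequentially versus 9 at the Nash outcome: worse off.

worse off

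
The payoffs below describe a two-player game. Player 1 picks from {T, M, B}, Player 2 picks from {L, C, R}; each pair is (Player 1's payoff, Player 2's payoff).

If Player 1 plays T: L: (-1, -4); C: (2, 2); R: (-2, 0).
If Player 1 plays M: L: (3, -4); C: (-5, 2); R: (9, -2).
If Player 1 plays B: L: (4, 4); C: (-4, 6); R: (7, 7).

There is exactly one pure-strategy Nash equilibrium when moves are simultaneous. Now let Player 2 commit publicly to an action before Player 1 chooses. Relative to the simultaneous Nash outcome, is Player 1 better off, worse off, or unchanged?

better off

Solve by backward induction (Player 2 leads).
- L: BR = B, leader payoff 4.
- C: BR = T, leader payoff 2.
- R: BR = M, leader payoff -2.
Among 4, 2, -2, the best is 4 at L. Subgame-perfect outcome: (B, L) with payoffs (4, 4).
For the simultaneous game, intersect best replies.
Player 1's best replies: L→B; C→T; R→M.
Player 2's best replies: T→C; M→C; B→R.
The unique mutual best reply is (T, C), giving (2, 2).
Player 1 earns 4 sequentially versus 2 at the Nash outcome: better off.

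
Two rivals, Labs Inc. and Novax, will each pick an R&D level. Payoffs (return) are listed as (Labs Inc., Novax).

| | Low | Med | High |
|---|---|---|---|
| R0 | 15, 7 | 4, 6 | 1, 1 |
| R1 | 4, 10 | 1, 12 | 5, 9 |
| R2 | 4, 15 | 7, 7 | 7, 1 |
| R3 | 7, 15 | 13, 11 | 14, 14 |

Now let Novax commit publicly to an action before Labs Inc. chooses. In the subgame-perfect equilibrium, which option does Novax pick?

High

Backward induction with Novax moving first.
- Low: BR = R0, leader payoff 7.
- Med: BR = R3, leader payoff 11.
- High: BR = R3, leader payoff 14.
Among 7, 11, 14, the best is 14 at High. Subgame-perfect outcome: (R3, High) with payoffs (14, 14).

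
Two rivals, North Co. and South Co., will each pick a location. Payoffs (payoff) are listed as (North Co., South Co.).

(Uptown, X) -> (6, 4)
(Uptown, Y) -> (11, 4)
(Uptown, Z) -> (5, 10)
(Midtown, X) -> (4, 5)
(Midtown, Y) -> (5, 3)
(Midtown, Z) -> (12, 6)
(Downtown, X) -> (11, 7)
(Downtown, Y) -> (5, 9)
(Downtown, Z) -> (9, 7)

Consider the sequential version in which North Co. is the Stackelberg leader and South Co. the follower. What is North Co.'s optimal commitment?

South Co. best-responds to each possible North Co. move:
- Uptown: South Co. compares 4, 4, 10 and picks Z; North Co. would get 5.
- Midtown: South Co. compares 5, 3, 6 and picks Z; North Co. would get 12.
- Downtown: South Co. compares 7, 9, 7 and picks Y; North Co. would get 5.
North Co.'s induced payoffs are 5, 12, 5, so North Co. commits to Midtown. Subgame-perfect outcome: (Midtown, Z) with payoffs (12, 6).

Midtown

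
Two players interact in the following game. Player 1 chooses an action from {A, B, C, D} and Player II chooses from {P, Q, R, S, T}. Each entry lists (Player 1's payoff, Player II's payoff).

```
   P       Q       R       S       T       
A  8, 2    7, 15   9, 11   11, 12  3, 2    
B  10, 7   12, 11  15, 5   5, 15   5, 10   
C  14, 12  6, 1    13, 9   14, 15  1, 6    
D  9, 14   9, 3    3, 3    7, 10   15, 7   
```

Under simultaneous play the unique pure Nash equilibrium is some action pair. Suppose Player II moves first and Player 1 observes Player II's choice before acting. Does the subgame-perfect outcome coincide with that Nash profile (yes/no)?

yes

Work backward from Player 1's decision.
- P: Player 1 compares 8, 10, 14, 9 and picks C; Player II would get 12.
- Q: Player 1 compares 7, 12, 6, 9 and picks B; Player II would get 11.
- R: Player 1 compares 9, 15, 13, 3 and picks B; Player II would get 5.
- S: Player 1 compares 11, 5, 14, 7 and picks C; Player II would get 15.
- T: Player 1 compares 3, 5, 1, 15 and picks D; Player II would get 7.
Maximizing over 12, 11, 5, 15, 7, Player II chooses S. Subgame-perfect outcome: (C, S) with payoffs (14, 15).
Now find the simultaneous Nash equilibrium.
Player 1's best replies: P→C; Q→B; R→B; S→C; T→D.
Player II's best replies: A→Q; B→S; C→S; D→P.
Only (C, S) has each player best-responding; Nash payoffs (14, 15).
Sequential outcome (C, S) coincides with the Nash profile (C, S).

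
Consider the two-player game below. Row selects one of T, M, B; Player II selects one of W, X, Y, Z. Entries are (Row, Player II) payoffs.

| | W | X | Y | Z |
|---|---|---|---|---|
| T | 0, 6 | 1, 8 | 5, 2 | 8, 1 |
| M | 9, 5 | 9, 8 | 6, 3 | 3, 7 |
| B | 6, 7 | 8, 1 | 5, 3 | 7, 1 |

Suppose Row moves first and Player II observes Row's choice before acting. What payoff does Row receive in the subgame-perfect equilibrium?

Solve by backward induction (Row leads).
- T → Player II plays X (best of 6, 8, 2, 1); Row gets 1.
- M → Player II plays X (best of 5, 8, 3, 7); Row gets 9.
- B → Player II plays W (best of 7, 1, 3, 1); Row gets 6.
Maximizing over 1, 9, 6, Row chooses M. Subgame-perfect outcome: (M, X) with payoffs (9, 8).

9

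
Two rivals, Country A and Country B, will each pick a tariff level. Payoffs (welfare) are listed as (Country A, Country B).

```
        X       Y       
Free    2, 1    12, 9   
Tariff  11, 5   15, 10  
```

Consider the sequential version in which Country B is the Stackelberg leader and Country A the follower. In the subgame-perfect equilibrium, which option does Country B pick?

Y

Solve by backward induction (Country B leads).
- X: Country A compares 2, 11 and picks Tariff; Country B would get 5.
- Y: Country A compares 12, 15 and picks Tariff; Country B would get 10.
Maximizing over 5, 10, Country B chooses Y. Subgame-perfect outcome: (Tariff, Y) with payoffs (15, 10).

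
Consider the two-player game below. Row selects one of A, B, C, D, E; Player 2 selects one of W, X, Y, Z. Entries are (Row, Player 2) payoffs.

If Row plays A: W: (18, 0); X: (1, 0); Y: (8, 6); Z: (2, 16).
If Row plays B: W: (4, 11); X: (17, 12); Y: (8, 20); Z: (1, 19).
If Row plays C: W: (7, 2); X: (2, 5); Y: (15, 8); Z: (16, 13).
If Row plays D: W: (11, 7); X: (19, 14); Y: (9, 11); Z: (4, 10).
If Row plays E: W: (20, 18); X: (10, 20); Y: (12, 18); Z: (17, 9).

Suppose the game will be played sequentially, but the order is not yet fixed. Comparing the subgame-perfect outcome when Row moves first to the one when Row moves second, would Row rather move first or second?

second

If Row leads: Player 2's best replies are A→Z, B→Y, C→Z, D→X, E→X; Row's induced payoffs 2, 8, 16, 19, 10; outcome (D, X), payoffs (19, 14).
If Player 2 leads: Row's best replies are W→E, X→D, Y→C, Z→E; Player 2's induced payoffs 18, 14, 8, 9; outcome (E, W), payoffs (20, 18).
Row gets 19 moving first and 20 moving second, so Row prefers to move second.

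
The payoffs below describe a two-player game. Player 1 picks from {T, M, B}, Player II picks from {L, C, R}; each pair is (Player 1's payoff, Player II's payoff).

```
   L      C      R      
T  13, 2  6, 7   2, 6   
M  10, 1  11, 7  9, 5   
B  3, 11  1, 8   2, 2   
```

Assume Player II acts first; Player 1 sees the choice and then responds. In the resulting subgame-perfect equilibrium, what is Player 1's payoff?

11

Player 1 best-responds to each possible Player II move:
- L: Player 1 compares 13, 10, 3 and picks T; Player II would get 2.
- C: Player 1 compares 6, 11, 1 and picks M; Player II would get 7.
- R: Player 1 compares 2, 9, 2 and picks M; Player II would get 5.
Among 2, 7, 5, the best is 7 at C. Subgame-perfect outcome: (M, C) with payoffs (11, 7).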